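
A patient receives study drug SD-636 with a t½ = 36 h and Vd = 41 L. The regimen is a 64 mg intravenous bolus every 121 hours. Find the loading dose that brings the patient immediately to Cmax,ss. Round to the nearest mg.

f = (1/2)^(121/36) ≈ 0.097321; accumulation ratio R = 1/(1−f) ≈ 1.10781.
Loading dose to hit Cmax,ss on first dose: D_load = D_maint·R ≈ 64 × 1.10781 ≈ 70.90 mg.

71 mg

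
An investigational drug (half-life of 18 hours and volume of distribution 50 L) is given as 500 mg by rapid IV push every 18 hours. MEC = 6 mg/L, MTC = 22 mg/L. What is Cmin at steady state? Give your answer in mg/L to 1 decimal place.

The dosing interval is 1 half-life, so f = 2^(−1) = 0.5.
Accumulation ratio R = 1/(1 − f) = 1/0.5 = 2/1.
Single-dose peak C₀ = D/Vd = 500/50 = 10 mg/L.
Steady-state peak Cmax,ss = C₀·R = 10 × 2/1 ≈ 20.000 mg/L.
Steady-state trough Cmin,ss = Cmax,ss·f ≈ 20.000 × 0.5 ≈ 10.000 mg/L.
Trough 10.0 mg/L vs MEC 6 mg/L: adequate.

10.0 mg/L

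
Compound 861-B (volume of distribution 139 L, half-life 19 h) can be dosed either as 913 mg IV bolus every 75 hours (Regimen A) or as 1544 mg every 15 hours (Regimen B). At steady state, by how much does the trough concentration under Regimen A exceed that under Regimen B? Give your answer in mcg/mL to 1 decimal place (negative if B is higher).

Regimen A: f = (1/2)^(75/19) ≈ 0.0648; Cmin,ss = (913/139)·f/(1−f) ≈ 0.455 mcg/mL.
Regimen B: f = (1/2)^(15/19) ≈ 0.5786; Cmin,ss = (1544/139)·f/(1−f) ≈ 15.252 mcg/mL.
Difference ≈ 0.455 − 15.252 ≈ -14.797 mcg/mL.

-14.8 mcg/mL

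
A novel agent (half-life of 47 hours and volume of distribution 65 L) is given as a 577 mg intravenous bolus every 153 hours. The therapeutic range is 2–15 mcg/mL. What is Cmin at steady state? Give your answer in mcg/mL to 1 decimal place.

k = ln2/t½ = ln2/47 ≈ 0.014748 h⁻¹; fraction remaining f = e^(−kτ) = e^(−0.014748×153) ≈ 0.1047.
Accumulation ratio R = 1/(1 − f) ≈ 1/0.8953 ≈ 1.1169.
Each bolus raises the concentration by D/Vd = 577/65 ≈ 8.877 mcg/mL.
Cmax,ss = C₀/(1 − f) ≈ 8.877/0.8953 ≈ 9.915 mcg/mL.
One interval later, Cmin,ss = Cmax,ss·e^(−kτ) ≈ 9.915 × 0.1047 ≈ 1.038 mcg/mL.
Trough 1.0 mcg/mL vs MEC 2 mcg/mL: subtherapeutic.

1.0 mcg/mL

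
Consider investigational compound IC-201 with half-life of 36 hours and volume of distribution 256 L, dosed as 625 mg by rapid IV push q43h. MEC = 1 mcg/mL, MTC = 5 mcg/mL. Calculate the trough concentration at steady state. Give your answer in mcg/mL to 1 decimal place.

k = ln2/t½ = ln2/36 ≈ 0.019254 h⁻¹; fraction remaining f = e^(−kτ) = e^(−0.019254×43) ≈ 0.4370.
Each bolus raises the concentration by D/Vd = 625/256 ≈ 2.441 mcg/mL.
Steady-state trough Cmin,ss = C₀·f/(1−f) ≈ 2.441 × 0.4370/0.5630 ≈ 1.895 mcg/mL.
Trough 1.9 mcg/mL vs MEC 1 mcg/mL: adequate.

1.9 mcg/mL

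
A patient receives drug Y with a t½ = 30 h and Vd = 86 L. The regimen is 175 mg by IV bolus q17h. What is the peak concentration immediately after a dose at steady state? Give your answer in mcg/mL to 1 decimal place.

Over one 17-h interval, 17/30 ≈ 0.56667 half-lives elapse, leaving f ≈ 0.6752 of each dose.
At steady state, accumulation factor R = 1/(1 − e^(−kτ)) ≈ 3.0788.
Single-dose peak C₀ = D/Vd = 175/86 ≈ 2.035 mcg/mL.
Steady-state peak Cmax,ss = C₀·R ≈ 2.035 × 3.0788 ≈ 6.265 mcg/mL.

6.3 mcg/mL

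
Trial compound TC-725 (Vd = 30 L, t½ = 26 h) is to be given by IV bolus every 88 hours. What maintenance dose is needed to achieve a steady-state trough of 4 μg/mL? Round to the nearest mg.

1133 mg

τ/t½ = 88/26 ≈ 3.3846, so f = (1/2)^(88/26) ≈ 0.095748.
Cmin,ss = (D/Vd)·f/(1−f), so D = Cmin,ss·Vd·(1−f)/f.
D = 4 × 30 × (1−f)/f ≈ 4 × 30 × 9.44408 ≈ 1133.29 mg.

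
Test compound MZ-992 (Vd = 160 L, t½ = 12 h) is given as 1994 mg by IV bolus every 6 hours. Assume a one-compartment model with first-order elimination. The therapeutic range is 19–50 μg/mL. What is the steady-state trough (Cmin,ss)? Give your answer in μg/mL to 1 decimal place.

Over one 6-h interval, 6/12 ≈ 0.5 half-lives elapse, leaving f ≈ 0.7071 of each dose.
Single-dose peak C₀ = D/Vd = 1994/160 ≈ 12.463 μg/mL.
Steady-state trough Cmin,ss = C₀·f/(1−f) ≈ 12.463 × 0.7071/0.2929 ≈ 30.087 μg/mL.
Trough 30.1 μg/mL vs MEC 19 μg/mL: adequate.

30.1 μg/mL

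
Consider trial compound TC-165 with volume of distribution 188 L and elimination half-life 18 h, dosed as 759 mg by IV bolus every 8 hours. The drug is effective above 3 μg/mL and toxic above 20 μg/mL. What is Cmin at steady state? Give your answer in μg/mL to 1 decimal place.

11.2 μg/mL

k = ln2/t½ = ln2/18 ≈ 0.038508 h⁻¹; fraction remaining f = e^(−kτ) = e^(−0.038508×8) ≈ 0.7349.
Accumulation ratio R = 1/(1 − f) ≈ 1/0.2651 ≈ 3.7722.
Each bolus raises the concentration by D/Vd = 759/188 ≈ 4.037 μg/mL.
Cmax,ss = C₀/(1 − f) ≈ 4.037/0.2651 ≈ 15.228 μg/mL.
One interval later, Cmin,ss = Cmax,ss·e^(−kτ) ≈ 15.228 × 0.7349 ≈ 11.191 μg/mL.
Trough 11.2 μg/mL vs MEC 3 μg/mL: adequate.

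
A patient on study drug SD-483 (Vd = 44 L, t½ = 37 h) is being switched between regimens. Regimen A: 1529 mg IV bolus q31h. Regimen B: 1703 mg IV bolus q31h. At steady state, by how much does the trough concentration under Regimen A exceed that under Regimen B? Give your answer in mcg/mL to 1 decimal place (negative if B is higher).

-5.0 mcg/mL

Regimen A: f = (1/2)^(31/37) ≈ 0.5595; Cmin,ss = (1529/44)·f/(1−f) ≈ 44.138 mcg/mL.
Regimen B: f = (1/2)^(31/37) ≈ 0.5595; Cmin,ss = (1703/44)·f/(1−f) ≈ 49.160 mcg/mL.
Difference ≈ 44.138 − 49.160 ≈ -5.022 mcg/mL.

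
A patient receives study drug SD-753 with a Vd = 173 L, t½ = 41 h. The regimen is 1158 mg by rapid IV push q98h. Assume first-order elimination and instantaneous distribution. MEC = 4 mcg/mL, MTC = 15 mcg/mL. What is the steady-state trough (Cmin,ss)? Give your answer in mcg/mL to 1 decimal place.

1.6 mcg/mL

τ/t½ = 98/41 ≈ 2.3902, so fraction remaining f = (1/2)^(98/41) ≈ 0.1908.
Accumulation ratio R = 1/(1 − f) ≈ 1/0.8092 ≈ 1.2358.
Single-dose peak C₀ = D/Vd = 1158/173 ≈ 6.694 mcg/mL.
Cmax,ss = C₀/(1 − f) ≈ 6.694/0.8092 ≈ 8.272 mcg/mL.
One interval later, Cmin,ss = Cmax,ss·e^(−kτ) ≈ 8.272 × 0.1908 ≈ 1.578 mcg/mL.
Trough 1.6 mcg/mL vs MEC 4 mcg/mL: subtherapeutic.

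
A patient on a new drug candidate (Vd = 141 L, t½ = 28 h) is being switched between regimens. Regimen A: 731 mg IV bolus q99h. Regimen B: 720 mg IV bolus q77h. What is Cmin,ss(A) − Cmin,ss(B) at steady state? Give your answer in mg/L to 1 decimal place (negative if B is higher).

Regimen A: f = (1/2)^(99/28) ≈ 0.0862; Cmin,ss = (731/141)·f/(1−f) ≈ 0.489 mg/L.
Regimen B: f = (1/2)^(77/28) ≈ 0.1487; Cmin,ss = (720/141)·f/(1−f) ≈ 0.892 mg/L.
Difference ≈ 0.489 − 0.892 ≈ -0.403 mg/L.

-0.4 mg/L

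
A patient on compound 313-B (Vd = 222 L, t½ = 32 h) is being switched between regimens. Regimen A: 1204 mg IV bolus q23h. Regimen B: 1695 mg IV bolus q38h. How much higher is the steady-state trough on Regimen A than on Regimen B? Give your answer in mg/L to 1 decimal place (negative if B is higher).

Regimen A: f = (1/2)^(23/32) ≈ 0.6076; Cmin,ss = (1204/222)·f/(1−f) ≈ 8.398 mg/L.
Regimen B: f = (1/2)^(38/32) ≈ 0.4391; Cmin,ss = (1695/222)·f/(1−f) ≈ 5.977 mg/L.
Difference ≈ 8.398 − 5.977 ≈ 2.421 mg/L.

2.4 mg/L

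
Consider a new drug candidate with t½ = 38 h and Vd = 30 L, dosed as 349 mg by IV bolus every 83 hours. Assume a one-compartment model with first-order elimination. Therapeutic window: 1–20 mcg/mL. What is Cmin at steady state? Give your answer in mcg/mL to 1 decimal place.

Over one 83-h interval, 83/38 ≈ 2.1842 half-lives elapse, leaving f ≈ 0.2200 of each dose.
Accumulation ratio R = 1/(1 − f) ≈ 1/0.7800 ≈ 1.2821.
Single-dose peak C₀ = D/Vd = 349/30 ≈ 11.633 mcg/mL.
Steady-state peak Cmax,ss = C₀·R ≈ 11.633 × 1.2821 ≈ 14.915 mcg/mL.
Steady-state trough Cmin,ss = Cmax,ss·f ≈ 14.915 × 0.2200 ≈ 3.281 mcg/mL.
Trough 3.3 mcg/mL vs MEC 1 mcg/mL: adequate.

3.3 mcg/mL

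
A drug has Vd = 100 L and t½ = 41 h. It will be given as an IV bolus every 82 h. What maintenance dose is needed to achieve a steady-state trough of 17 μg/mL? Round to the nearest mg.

τ/t½ = 82/41 ≈ 2, so f = (1/2)^(82/41) ≈ 0.250000.
Cmin,ss = (D/Vd)·f/(1−f), so D = Cmin,ss·Vd·(1−f)/f.
D = 17 × 100 × (1−f)/f ≈ 17 × 100 × 3.00000 ≈ 5100.00 mg.

5100 mg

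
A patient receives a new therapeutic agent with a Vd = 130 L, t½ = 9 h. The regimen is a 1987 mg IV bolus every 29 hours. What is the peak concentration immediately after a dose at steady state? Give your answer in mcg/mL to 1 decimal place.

τ/t½ = 29/9 ≈ 3.2222, so fraction remaining f = (1/2)^(29/9) ≈ 0.1072.
Accumulation ratio R = 1/(1 − f) ≈ 1/0.8928 ≈ 1.1201.
Single-dose peak C₀ = D/Vd = 1987/130 ≈ 15.285 mcg/mL.
Steady-state peak Cmax,ss = C₀·R ≈ 15.285 × 1.1201 ≈ 17.121 mcg/mL.

17.1 mcg/mL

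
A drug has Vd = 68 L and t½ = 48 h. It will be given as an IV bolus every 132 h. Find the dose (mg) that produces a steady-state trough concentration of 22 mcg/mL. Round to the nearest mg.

8568 mg

τ/t½ = 132/48 ≈ 2.75, so f = (1/2)^(132/48) ≈ 0.148651.
Cmin,ss = (D/Vd)·f/(1−f), so D = Cmin,ss·Vd·(1−f)/f.
D = 22 × 68 × (1−f)/f ≈ 22 × 68 × 5.72717 ≈ 8567.85 mg.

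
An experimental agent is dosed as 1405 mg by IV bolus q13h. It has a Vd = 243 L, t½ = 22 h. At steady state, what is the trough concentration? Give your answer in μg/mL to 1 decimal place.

11.4 μg/mL

τ/t½ = 13/22 ≈ 0.59091, so fraction remaining f = (1/2)^(13/22) ≈ 0.6639.
At steady state, accumulation factor R = 1/(1 − e^(−kτ)) ≈ 2.9753.
Each bolus raises the concentration by D/Vd = 1405/243 ≈ 5.782 μg/mL.
Cmax,ss = C₀/(1 − f) ≈ 5.782/0.3361 ≈ 17.203 μg/mL.
Steady-state trough Cmin,ss = Cmax,ss·f ≈ 17.203 × 0.6639 ≈ 11.421 μg/mL.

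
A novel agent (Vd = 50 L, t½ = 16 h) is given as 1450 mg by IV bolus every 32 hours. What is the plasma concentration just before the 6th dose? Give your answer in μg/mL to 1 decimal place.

9.7 μg/mL

f = (1/2)^(τ/t½) = (1/2)^(32/16) ≈ 0.2500.
C₀ = D/Vd = 1450/50 ≈ 29.000 μg/mL.
Before the 6th dose, 5 doses have been given. Superposition: Cmin = C₀·(f + f² + … + f^5).
≈ 29.000 × (0.2500 + 0.0625 + 0.0156 + 0.0039 + 0.0010) ≈ 29.000 × 0.3330 ≈ 9.657 μg/mL.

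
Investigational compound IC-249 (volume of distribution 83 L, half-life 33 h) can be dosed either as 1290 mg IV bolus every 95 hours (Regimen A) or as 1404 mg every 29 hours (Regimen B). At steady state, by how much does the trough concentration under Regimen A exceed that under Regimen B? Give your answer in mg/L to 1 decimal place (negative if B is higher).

-17.7 mg/L

Regimen A: f = (1/2)^(95/33) ≈ 0.1360; Cmin,ss = (1290/83)·f/(1−f) ≈ 2.446 mg/L.
Regimen B: f = (1/2)^(29/33) ≈ 0.5438; Cmin,ss = (1404/83)·f/(1−f) ≈ 20.164 mg/L.
Difference ≈ 2.446 − 20.164 ≈ -17.718 mg/L.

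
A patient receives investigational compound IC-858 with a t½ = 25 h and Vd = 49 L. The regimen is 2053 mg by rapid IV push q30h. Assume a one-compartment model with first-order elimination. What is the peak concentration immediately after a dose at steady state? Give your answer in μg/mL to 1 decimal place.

τ/t½ = 30/25 ≈ 1.2, so fraction remaining f = (1/2)^(30/25) ≈ 0.4353.
Accumulation ratio R = 1/(1 − f) ≈ 1/0.5647 ≈ 1.7709.
Each bolus raises the concentration by D/Vd = 2053/49 ≈ 41.898 μg/mL.
Steady-state peak Cmax,ss = C₀·R ≈ 41.898 × 1.7709 ≈ 74.197 μg/mL.

74.2 μg/mL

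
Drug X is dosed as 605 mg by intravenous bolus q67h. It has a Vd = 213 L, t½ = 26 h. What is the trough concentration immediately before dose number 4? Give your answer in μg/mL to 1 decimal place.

0.6 μg/mL

f = (1/2)^(τ/t½) = (1/2)^(67/26) ≈ 0.1676.
C₀ = D/Vd = 605/213 ≈ 2.840 μg/mL.
Before the 4th dose, 3 doses have been given. Superposition: Cmin = C₀·(f + f² + … + f^3).
≈ 2.840 × (0.1676 + 0.0281 + 0.0047) ≈ 2.840 × 0.2004 ≈ 0.569 μg/mL.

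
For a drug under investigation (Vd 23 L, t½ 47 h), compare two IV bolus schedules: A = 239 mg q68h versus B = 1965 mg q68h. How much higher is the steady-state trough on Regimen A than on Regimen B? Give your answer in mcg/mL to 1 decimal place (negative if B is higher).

Regimen A: f = (1/2)^(68/47) ≈ 0.3668; Cmin,ss = (239/23)·f/(1−f) ≈ 6.019 mcg/mL.
Regimen B: f = (1/2)^(68/47) ≈ 0.3668; Cmin,ss = (1965/23)·f/(1−f) ≈ 49.491 mcg/mL.
Difference ≈ 6.019 − 49.491 ≈ -43.472 mcg/mL.

-43.5 mcg/mL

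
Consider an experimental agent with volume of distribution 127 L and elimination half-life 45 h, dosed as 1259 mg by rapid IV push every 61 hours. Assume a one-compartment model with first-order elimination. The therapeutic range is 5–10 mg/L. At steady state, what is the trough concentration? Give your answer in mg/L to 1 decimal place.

τ/t½ = 61/45 ≈ 1.3556, so fraction remaining f = (1/2)^(61/45) ≈ 0.3908.
Accumulation ratio R = 1/(1 − f) ≈ 1/0.6092 ≈ 1.6415.
Single-dose peak C₀ = D/Vd = 1259/127 ≈ 9.913 mg/L.
Cmax,ss = C₀/(1 − f) ≈ 9.913/0.6092 ≈ 16.272 mg/L.
Steady-state trough Cmin,ss = Cmax,ss·f ≈ 16.272 × 0.3908 ≈ 6.359 mg/L.
Trough 6.4 mg/L vs MEC 5 mg/L: adequate.

6.4 mg/L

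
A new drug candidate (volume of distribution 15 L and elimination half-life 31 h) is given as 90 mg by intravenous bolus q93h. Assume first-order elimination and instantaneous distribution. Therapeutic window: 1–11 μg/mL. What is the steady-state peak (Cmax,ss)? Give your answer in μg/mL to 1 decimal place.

6.9 μg/mL

τ = 93 h = 3 half-lives, so f = (1/2)^3 = 0.125.
Accumulation ratio R = 1/(1 − f) = 1/0.875 = 8/7.
Single-dose peak C₀ = D/Vd = 90/15 = 6 μg/mL.
Steady-state peak Cmax,ss = C₀·R = 6 × 8/7 ≈ 6.857 μg/mL.
Peak 6.9 μg/mL vs MTC 11 μg/mL: below toxic threshold.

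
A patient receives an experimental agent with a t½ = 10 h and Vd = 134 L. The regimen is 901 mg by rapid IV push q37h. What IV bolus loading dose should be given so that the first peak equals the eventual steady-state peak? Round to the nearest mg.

f = (1/2)^(37/10) ≈ 0.076947; accumulation ratio R = 1/(1−f) ≈ 1.08336.
Loading dose to hit Cmax,ss on first dose: D_load = D_maint·R ≈ 901 × 1.08336 ≈ 976.11 mg.

976 mg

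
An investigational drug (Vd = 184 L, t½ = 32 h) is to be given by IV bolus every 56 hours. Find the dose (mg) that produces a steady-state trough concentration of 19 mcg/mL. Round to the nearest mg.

τ/t½ = 56/32 ≈ 1.75, so f = (1/2)^(56/32) ≈ 0.297302.
Cmin,ss = (D/Vd)·f/(1−f), so D = Cmin,ss·Vd·(1−f)/f.
D = 19 × 184 × (1−f)/f ≈ 19 × 184 × 2.36358 ≈ 8263.08 mg.

8263 mg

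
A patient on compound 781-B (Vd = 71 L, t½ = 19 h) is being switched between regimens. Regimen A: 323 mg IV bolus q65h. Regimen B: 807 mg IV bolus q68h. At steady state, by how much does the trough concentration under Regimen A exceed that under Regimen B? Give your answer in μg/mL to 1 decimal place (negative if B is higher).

Regimen A: f = (1/2)^(65/19) ≈ 0.0934; Cmin,ss = (323/71)·f/(1−f) ≈ 0.469 μg/mL.
Regimen B: f = (1/2)^(68/19) ≈ 0.0837; Cmin,ss = (807/71)·f/(1−f) ≈ 1.038 μg/mL.
Difference ≈ 0.469 − 1.038 ≈ -0.569 μg/mL.

-0.6 μg/mL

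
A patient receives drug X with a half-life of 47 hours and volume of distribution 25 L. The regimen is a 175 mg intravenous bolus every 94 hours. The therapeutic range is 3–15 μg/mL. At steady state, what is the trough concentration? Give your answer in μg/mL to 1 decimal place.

2.3 μg/mL

The dosing interval is 2 half-lives, so f = 2^(−2) = 0.25.
Accumulation ratio R = 1/(1 − f) = 1/0.75 = 4/3.
Single-dose peak C₀ = D/Vd = 175/25 = 7 μg/mL.
Steady-state peak Cmax,ss = C₀·R = 7 × 4/3 ≈ 9.333 μg/mL.
Steady-state trough Cmin,ss = Cmax,ss·f ≈ 9.333 × 0.25 ≈ 2.333 μg/mL.
Trough 2.3 μg/mL vs MEC 3 μg/mL: subtherapeutic.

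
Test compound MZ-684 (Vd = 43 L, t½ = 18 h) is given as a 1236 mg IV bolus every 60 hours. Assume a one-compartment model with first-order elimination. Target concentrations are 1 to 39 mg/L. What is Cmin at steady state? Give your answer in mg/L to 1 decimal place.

Over one 60-h interval, 60/18 ≈ 3.3333 half-lives elapse, leaving f ≈ 0.0992 of each dose.
Single-dose peak C₀ = D/Vd = 1236/43 ≈ 28.744 mg/L.
Steady-state trough Cmin,ss = C₀·f/(1−f) ≈ 28.744 × 0.0992/0.9008 ≈ 3.165 mg/L.
Trough 3.2 mg/L vs MEC 1 mg/L: adequate.

3.2 mg/L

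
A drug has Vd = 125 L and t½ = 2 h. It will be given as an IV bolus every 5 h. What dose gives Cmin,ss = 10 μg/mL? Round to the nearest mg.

5821 mg

τ/t½ = 5/2 ≈ 2.5, so f = (1/2)^(5/2) ≈ 0.176777.
Cmin,ss = (D/Vd)·f/(1−f), so D = Cmin,ss·Vd·(1−f)/f.
D = 10 × 125 × (1−f)/f ≈ 10 × 125 × 4.65684 ≈ 5821.05 mg.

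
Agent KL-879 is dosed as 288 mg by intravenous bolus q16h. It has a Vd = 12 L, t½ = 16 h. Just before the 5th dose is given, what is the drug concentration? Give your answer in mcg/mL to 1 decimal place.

f = (1/2)^(τ/t½) = (1/2)^(16/16) ≈ 0.5000.
C₀ = D/Vd = 288/12 ≈ 24.000 mcg/mL.
Before the 5th dose, 4 doses have been given. Superposition: Cmin = C₀·(f + f² + … + f^4).
≈ 24.000 × (0.5000 + 0.2500 + 0.1250 + 0.0625) ≈ 24.000 × 0.9375 ≈ 22.500 mcg/mL.

22.5 mcg/mL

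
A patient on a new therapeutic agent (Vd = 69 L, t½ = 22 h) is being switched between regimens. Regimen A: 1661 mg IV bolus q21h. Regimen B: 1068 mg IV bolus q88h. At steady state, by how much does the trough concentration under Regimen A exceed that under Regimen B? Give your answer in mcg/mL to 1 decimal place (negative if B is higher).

Regimen A: f = (1/2)^(21/22) ≈ 0.5160; Cmin,ss = (1661/69)·f/(1−f) ≈ 25.664 mcg/mL.
Regimen B: f = (1/2)^(88/22) ≈ 0.0625; Cmin,ss = (1068/69)·f/(1−f) ≈ 1.032 mcg/mL.
Difference ≈ 25.664 − 1.032 ≈ 24.632 mcg/mL.

24.6 mcg/mL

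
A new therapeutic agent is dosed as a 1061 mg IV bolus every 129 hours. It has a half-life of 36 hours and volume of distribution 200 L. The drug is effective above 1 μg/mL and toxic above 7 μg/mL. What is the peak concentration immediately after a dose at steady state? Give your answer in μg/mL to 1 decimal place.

Over one 129-h interval, 129/36 ≈ 3.5833 half-lives elapse, leaving f ≈ 0.0834 of each dose.
Accumulation ratio R = 1/(1 − f) ≈ 1/0.9166 ≈ 1.0910.
Single-dose peak C₀ = D/Vd = 1061/200 ≈ 5.305 μg/mL.
Steady-state peak Cmax,ss = C₀·R ≈ 5.305 × 1.0910 ≈ 5.788 μg/mL.
Peak 5.8 μg/mL vs MTC 7 μg/mL: below toxic threshold.

5.8 μg/mL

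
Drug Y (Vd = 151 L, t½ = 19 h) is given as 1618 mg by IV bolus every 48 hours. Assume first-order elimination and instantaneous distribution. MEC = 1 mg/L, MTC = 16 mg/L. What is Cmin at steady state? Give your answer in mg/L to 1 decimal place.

2.3 mg/L

τ/t½ = 48/19 ≈ 2.5263, so fraction remaining f = (1/2)^(48/19) ≈ 0.1736.
At steady state, accumulation factor R = 1/(1 − e^(−kτ)) ≈ 1.2101.
Single-dose peak C₀ = D/Vd = 1618/151 ≈ 10.715 mg/L.
Cmax,ss = C₀/(1 − f) ≈ 10.715/0.8264 ≈ 12.966 mg/L.
Steady-state trough Cmin,ss = Cmax,ss·f ≈ 12.966 × 0.1736 ≈ 2.251 mg/L.
Trough 2.3 mg/L vs MEC 1 mg/L: adequate.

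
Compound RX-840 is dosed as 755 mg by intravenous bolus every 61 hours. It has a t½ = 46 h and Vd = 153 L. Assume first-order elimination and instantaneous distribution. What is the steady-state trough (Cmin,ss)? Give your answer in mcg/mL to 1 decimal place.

3.3 mcg/mL

Over one 61-h interval, 61/46 ≈ 1.3261 half-lives elapse, leaving f ≈ 0.3988 of each dose.
Accumulation ratio R = 1/(1 − f) ≈ 1/0.6012 ≈ 1.6633.
Each bolus raises the concentration by D/Vd = 755/153 ≈ 4.935 mcg/mL.
Steady-state peak Cmax,ss = C₀·R ≈ 4.935 × 1.6633 ≈ 8.208 mcg/mL.
Steady-state trough Cmin,ss = Cmax,ss·f ≈ 8.208 × 0.3988 ≈ 3.273 mcg/mL.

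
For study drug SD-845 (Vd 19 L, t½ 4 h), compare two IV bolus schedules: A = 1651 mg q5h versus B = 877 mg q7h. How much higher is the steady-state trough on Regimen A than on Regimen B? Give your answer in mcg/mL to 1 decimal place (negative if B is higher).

Regimen A: f = (1/2)^(5/4) ≈ 0.4204; Cmin,ss = (1651/19)·f/(1−f) ≈ 63.027 mcg/mL.
Regimen B: f = (1/2)^(7/4) ≈ 0.2973; Cmin,ss = (877/19)·f/(1−f) ≈ 19.529 mcg/mL.
Difference ≈ 63.027 − 19.529 ≈ 43.498 mcg/mL.

43.5 mcg/mL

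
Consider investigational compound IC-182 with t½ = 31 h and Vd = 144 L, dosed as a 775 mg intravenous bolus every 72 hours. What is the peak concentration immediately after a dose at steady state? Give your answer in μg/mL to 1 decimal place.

6.7 μg/mL

k = ln2/t½ = ln2/31 ≈ 0.022360 h⁻¹; fraction remaining f = e^(−kτ) = e^(−0.022360×72) ≈ 0.1999.
Accumulation ratio R = 1/(1 − f) ≈ 1/0.8001 ≈ 1.2498.
Each bolus raises the concentration by D/Vd = 775/144 ≈ 5.382 μg/mL.
Steady-state peak Cmax,ss = C₀·R ≈ 5.382 × 1.2498 ≈ 6.726 μg/mL.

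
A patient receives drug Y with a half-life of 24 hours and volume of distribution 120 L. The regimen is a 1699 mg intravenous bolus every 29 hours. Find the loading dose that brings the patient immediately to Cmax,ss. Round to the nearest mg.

f = (1/2)^(29/24) ≈ 0.432768; accumulation ratio R = 1/(1−f) ≈ 1.76295.
Loading dose to hit Cmax,ss on first dose: D_load = D_maint·R ≈ 1699 × 1.76295 ≈ 2995.25 mg.

2995 mg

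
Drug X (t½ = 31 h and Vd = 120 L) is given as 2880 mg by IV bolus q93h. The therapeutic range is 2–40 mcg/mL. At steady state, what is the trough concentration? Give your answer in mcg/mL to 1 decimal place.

The dosing interval is 3 half-lives, so f = 2^(−3) = 0.125.
At steady state, R = 1/(1 − 0.125) = 8/7.
Single-dose peak C₀ = D/Vd = 2880/120 = 24 mcg/mL.
Steady-state peak Cmax,ss = C₀·R = 24 × 8/7 ≈ 27.429 mcg/mL.
Steady-state trough Cmin,ss = Cmax,ss·f ≈ 27.429 × 0.125 ≈ 3.429 mcg/mL.
Trough 3.4 mcg/mL vs MEC 2 mcg/mL: adequate.

3.4 mcg/mL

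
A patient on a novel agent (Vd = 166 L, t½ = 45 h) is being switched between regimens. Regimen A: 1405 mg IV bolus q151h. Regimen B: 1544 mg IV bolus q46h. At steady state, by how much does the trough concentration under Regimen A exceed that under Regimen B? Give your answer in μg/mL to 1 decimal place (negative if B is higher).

Regimen A: f = (1/2)^(151/45) ≈ 0.0977; Cmin,ss = (1405/166)·f/(1−f) ≈ 0.916 μg/mL.
Regimen B: f = (1/2)^(46/45) ≈ 0.4924; Cmin,ss = (1544/166)·f/(1−f) ≈ 9.023 μg/mL.
Difference ≈ 0.916 − 9.023 ≈ -8.107 μg/mL.

-8.1 μg/mL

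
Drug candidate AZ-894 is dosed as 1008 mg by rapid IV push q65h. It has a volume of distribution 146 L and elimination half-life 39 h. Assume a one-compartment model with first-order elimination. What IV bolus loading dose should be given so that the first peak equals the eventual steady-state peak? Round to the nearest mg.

f = (1/2)^(65/39) ≈ 0.314980; accumulation ratio R = 1/(1−f) ≈ 1.45981.
Loading dose to hit Cmax,ss on first dose: D_load = D_maint·R ≈ 1008 × 1.45981 ≈ 1471.49 mg.

1471 mg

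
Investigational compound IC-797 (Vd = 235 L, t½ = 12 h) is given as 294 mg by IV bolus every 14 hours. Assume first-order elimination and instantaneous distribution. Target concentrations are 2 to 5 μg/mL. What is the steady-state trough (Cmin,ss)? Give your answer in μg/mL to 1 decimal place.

1.0 μg/mL

Over one 14-h interval, 14/12 ≈ 1.1667 half-lives elapse, leaving f ≈ 0.4454 of each dose.
Each bolus raises the concentration by D/Vd = 294/235 ≈ 1.251 μg/mL.
Steady-state trough Cmin,ss = C₀·f/(1−f) ≈ 1.251 × 0.4454/0.5546 ≈ 1.005 μg/mL.
Trough 1.0 μg/mL vs MEC 2 μg/mL: subtherapeutic.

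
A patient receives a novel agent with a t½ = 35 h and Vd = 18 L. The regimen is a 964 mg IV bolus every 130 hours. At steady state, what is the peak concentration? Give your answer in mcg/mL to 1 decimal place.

k = ln2/t½ = ln2/35 ≈ 0.019804 h⁻¹; fraction remaining f = e^(−kτ) = e^(−0.019804×130) ≈ 0.0762.
At steady state, accumulation factor R = 1/(1 − e^(−kτ)) ≈ 1.0825.
Each bolus raises the concentration by D/Vd = 964/18 ≈ 53.556 mcg/mL.
Steady-state peak Cmax,ss = C₀·R ≈ 53.556 × 1.0825 ≈ 57.974 mcg/mL.

58.0 mcg/mL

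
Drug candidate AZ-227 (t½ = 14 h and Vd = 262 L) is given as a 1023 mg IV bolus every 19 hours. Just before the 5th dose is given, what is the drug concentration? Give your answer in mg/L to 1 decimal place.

f = (1/2)^(τ/t½) = (1/2)^(19/14) ≈ 0.3904.
C₀ = D/Vd = 1023/262 ≈ 3.905 mg/L.
Before the 5th dose, 4 doses have been given. Superposition: Cmin = C₀·(f + f² + … + f^4).
≈ 3.905 × (0.3904 + 0.1524 + 0.0595 + 0.0232) ≈ 3.905 × 0.6255 ≈ 2.443 mg/L.

2.4 mg/L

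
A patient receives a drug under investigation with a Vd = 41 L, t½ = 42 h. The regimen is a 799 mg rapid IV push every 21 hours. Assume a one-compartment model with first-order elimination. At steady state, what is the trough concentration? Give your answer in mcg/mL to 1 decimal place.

47.0 mcg/mL

τ/t½ = 21/42 ≈ 0.5, so fraction remaining f = (1/2)^(21/42) ≈ 0.7071.
At steady state, accumulation factor R = 1/(1 − e^(−kτ)) ≈ 3.4141.
Each bolus raises the concentration by D/Vd = 799/41 ≈ 19.488 mcg/mL.
Cmax,ss = C₀/(1 − f) ≈ 19.488/0.2929 ≈ 66.535 mcg/mL.
Steady-state trough Cmin,ss = Cmax,ss·f ≈ 66.535 × 0.7071 ≈ 47.047 mcg/mL.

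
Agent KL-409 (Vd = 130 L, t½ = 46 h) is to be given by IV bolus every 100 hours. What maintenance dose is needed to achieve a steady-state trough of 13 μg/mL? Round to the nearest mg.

τ/t½ = 100/46 ≈ 2.1739, so f = (1/2)^(100/46) ≈ 0.221609.
Cmin,ss = (D/Vd)·f/(1−f), so D = Cmin,ss·Vd·(1−f)/f.
D = 13 × 130 × (1−f)/f ≈ 13 × 130 × 3.51245 ≈ 5936.04 mg.

5936 mg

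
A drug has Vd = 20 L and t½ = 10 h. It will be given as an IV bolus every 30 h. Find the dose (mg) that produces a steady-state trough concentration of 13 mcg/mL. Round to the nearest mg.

1820 mg

τ/t½ = 30/10 ≈ 3, so f = (1/2)^(30/10) ≈ 0.125000.
Cmin,ss = (D/Vd)·f/(1−f), so D = Cmin,ss·Vd·(1−f)/f.
D = 13 × 20 × (1−f)/f ≈ 13 × 20 × 7.00000 ≈ 1820.00 mg.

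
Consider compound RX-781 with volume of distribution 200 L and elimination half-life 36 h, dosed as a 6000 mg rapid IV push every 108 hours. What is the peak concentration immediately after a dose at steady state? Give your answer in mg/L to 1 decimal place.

The dosing interval is 3 half-lives, so f = 2^(−3) = 0.125.
At steady state, R = 1/(1 − 0.125) = 8/7.
Single-dose peak C₀ = D/Vd = 6000/200 = 30 mg/L.
Steady-state peak Cmax,ss = C₀·R = 30 × 8/7 ≈ 34.286 mg/L.

34.3 mg/L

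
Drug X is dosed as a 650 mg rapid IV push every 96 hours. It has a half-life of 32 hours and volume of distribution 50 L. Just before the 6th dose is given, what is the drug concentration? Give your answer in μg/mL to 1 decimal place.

1.9 μg/mL

f = (1/2)^(τ/t½) = (1/2)^(96/32) ≈ 0.1250.
C₀ = D/Vd = 650/50 ≈ 13.000 μg/mL.
Before the 6th dose, 5 doses have been given. Superposition: Cmin = C₀·(f + f² + … + f^5).
≈ 13.000 × (0.1250 + 0.0156 + 0.0020 + 0.0002 + 0.0000) ≈ 13.000 × 0.1428 ≈ 1.856 μg/mL.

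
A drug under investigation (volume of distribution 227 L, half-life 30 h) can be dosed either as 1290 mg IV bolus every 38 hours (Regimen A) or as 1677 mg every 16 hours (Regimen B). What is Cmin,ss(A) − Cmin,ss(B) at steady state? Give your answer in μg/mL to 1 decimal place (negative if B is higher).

Regimen A: f = (1/2)^(38/30) ≈ 0.4156; Cmin,ss = (1290/227)·f/(1−f) ≈ 4.041 μg/mL.
Regimen B: f = (1/2)^(16/30) ≈ 0.6910; Cmin,ss = (1677/227)·f/(1−f) ≈ 16.521 μg/mL.
Difference ≈ 4.041 − 16.521 ≈ -12.480 μg/mL.

-12.5 μg/mL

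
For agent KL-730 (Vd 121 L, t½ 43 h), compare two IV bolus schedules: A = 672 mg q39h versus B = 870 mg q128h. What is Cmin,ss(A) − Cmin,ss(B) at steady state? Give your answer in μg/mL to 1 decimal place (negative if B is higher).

Regimen A: f = (1/2)^(39/43) ≈ 0.5333; Cmin,ss = (672/121)·f/(1−f) ≈ 6.346 μg/mL.
Regimen B: f = (1/2)^(128/43) ≈ 0.1270; Cmin,ss = (870/121)·f/(1−f) ≈ 1.046 μg/mL.
Difference ≈ 6.346 − 1.046 ≈ 5.300 μg/mL.

5.3 μg/mL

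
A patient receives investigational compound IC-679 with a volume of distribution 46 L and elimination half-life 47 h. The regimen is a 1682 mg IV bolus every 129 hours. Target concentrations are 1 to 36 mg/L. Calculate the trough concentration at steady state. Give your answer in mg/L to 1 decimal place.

6.4 mg/L

τ/t½ = 129/47 ≈ 2.7447, so fraction remaining f = (1/2)^(129/47) ≈ 0.1492.
Accumulation ratio R = 1/(1 − f) ≈ 1/0.8508 ≈ 1.1754.
Single-dose peak C₀ = D/Vd = 1682/46 ≈ 36.565 mg/L.
Cmax,ss = C₀/(1 − f) ≈ 36.565/0.8508 ≈ 42.977 mg/L.
Steady-state trough Cmin,ss = Cmax,ss·f ≈ 42.977 × 0.1492 ≈ 6.412 mg/L.
Trough 6.4 mg/L vs MEC 1 mg/L: adequate.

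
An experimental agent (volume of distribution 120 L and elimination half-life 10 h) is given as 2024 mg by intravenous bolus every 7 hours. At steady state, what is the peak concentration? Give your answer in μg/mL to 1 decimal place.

τ/t½ = 7/10 ≈ 0.7, so fraction remaining f = (1/2)^(7/10) ≈ 0.6156.
Accumulation ratio R = 1/(1 − f) ≈ 1/0.3844 ≈ 2.6015.
Each bolus raises the concentration by D/Vd = 2024/120 ≈ 16.867 μg/mL.
Steady-state peak Cmax,ss = C₀·R ≈ 16.867 × 2.6015 ≈ 43.880 μg/mL.

43.9 μg/mL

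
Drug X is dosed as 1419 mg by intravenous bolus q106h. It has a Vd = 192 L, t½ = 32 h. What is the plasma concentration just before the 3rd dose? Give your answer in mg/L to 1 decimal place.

f = (1/2)^(τ/t½) = (1/2)^(106/32) ≈ 0.1007.
C₀ = D/Vd = 1419/192 ≈ 7.391 mg/L.
Before the 3rd dose, 2 doses have been given. Superposition: Cmin = C₀·(f + f²).
≈ 7.391 × (0.1007 + 0.0101) ≈ 7.391 × 0.1108 ≈ 0.819 mg/L.

0.8 mg/L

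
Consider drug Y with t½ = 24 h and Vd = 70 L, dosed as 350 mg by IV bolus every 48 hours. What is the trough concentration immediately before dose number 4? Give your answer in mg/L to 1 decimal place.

f = (1/2)^(τ/t½) = (1/2)^(48/24) ≈ 0.2500.
C₀ = D/Vd = 350/70 ≈ 5.000 mg/L.
Before the 4th dose, 3 doses have been given. Superposition: Cmin = C₀·(f + f² + … + f^3).
≈ 5.000 × (0.2500 + 0.0625 + 0.0156) ≈ 5.000 × 0.3281 ≈ 1.641 mg/L.

1.6 mg/L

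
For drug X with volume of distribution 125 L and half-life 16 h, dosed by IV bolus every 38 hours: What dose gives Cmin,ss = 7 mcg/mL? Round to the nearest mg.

τ/t½ = 38/16 ≈ 2.375, so f = (1/2)^(38/16) ≈ 0.192776.
Cmin,ss = (D/Vd)·f/(1−f), so D = Cmin,ss·Vd·(1−f)/f.
D = 7 × 125 × (1−f)/f ≈ 7 × 125 × 4.18737 ≈ 3663.95 mg.

3664 mg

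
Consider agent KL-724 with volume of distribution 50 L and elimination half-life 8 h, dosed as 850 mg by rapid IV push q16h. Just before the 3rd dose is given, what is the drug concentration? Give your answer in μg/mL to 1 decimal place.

f = (1/2)^(τ/t½) = (1/2)^(16/8) ≈ 0.2500.
C₀ = D/Vd = 850/50 ≈ 17.000 μg/mL.
Before the 3rd dose, 2 doses have been given. Superposition: Cmin = C₀·(f + f²).
≈ 17.000 × (0.2500 + 0.0625) ≈ 17.000 × 0.3125 ≈ 5.312 μg/mL.

5.3 μg/mL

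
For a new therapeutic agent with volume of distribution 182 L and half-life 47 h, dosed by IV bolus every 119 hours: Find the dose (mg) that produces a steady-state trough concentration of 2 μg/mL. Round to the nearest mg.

1741 mg

τ/t½ = 119/47 ≈ 2.5319, so f = (1/2)^(119/47) ≈ 0.172909.
Cmin,ss = (D/Vd)·f/(1−f), so D = Cmin,ss·Vd·(1−f)/f.
D = 2 × 182 × (1−f)/f ≈ 2 × 182 × 4.78339 ≈ 1741.15 mg.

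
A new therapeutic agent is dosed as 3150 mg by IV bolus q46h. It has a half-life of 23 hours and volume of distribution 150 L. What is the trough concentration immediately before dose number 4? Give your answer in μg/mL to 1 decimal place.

6.9 μg/mL

f = (1/2)^(τ/t½) = (1/2)^(46/23) ≈ 0.2500.
C₀ = D/Vd = 3150/150 ≈ 21.000 μg/mL.
Before the 4th dose, 3 doses have been given. Superposition: Cmin = C₀·(f + f² + … + f^3).
≈ 21.000 × (0.2500 + 0.0625 + 0.0156) ≈ 21.000 × 0.3281 ≈ 6.890 μg/mL.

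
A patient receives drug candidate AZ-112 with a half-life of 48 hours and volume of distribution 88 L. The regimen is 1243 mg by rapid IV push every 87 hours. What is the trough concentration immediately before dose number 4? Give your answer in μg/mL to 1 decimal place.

f = (1/2)^(τ/t½) = (1/2)^(87/48) ≈ 0.2847.
C₀ = D/Vd = 1243/88 ≈ 14.125 μg/mL.
Before the 4th dose, 3 doses have been given. Superposition: Cmin = C₀·(f + f² + … + f^3).
≈ 14.125 × (0.2847 + 0.0811 + 0.0231) ≈ 14.125 × 0.3889 ≈ 5.493 μg/mL.

5.5 μg/mL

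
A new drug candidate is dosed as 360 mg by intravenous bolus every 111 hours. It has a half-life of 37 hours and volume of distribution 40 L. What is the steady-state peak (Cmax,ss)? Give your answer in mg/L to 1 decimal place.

10.3 mg/L

The dosing interval is 3 half-lives, so f = 2^(−3) = 0.125.
Accumulation ratio R = 1/(1 − f) = 1/0.875 = 8/7.
Single-dose peak C₀ = D/Vd = 360/40 = 9 mg/L.
Steady-state peak Cmax,ss = C₀·R = 9 × 8/7 ≈ 10.286 mg/L.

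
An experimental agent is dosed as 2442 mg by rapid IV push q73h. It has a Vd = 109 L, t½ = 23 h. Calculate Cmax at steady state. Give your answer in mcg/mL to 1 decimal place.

25.2 mcg/mL

k = ln2/t½ = ln2/23 ≈ 0.030137 h⁻¹; fraction remaining f = e^(−kτ) = e^(−0.030137×73) ≈ 0.1108.
At steady state, accumulation factor R = 1/(1 − e^(−kτ)) ≈ 1.1246.
Single-dose peak C₀ = D/Vd = 2442/109 ≈ 22.404 mcg/mL.
Steady-state peak Cmax,ss = C₀·R ≈ 22.404 × 1.1246 ≈ 25.196 mcg/mL.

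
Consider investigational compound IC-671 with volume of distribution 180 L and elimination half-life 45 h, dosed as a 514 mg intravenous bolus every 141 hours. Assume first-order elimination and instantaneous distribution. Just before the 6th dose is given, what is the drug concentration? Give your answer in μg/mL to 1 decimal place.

f = (1/2)^(τ/t½) = (1/2)^(141/45) ≈ 0.1140.
C₀ = D/Vd = 514/180 ≈ 2.856 μg/mL.
Before the 6th dose, 5 doses have been given. Superposition: Cmin = C₀·(f + f² + … + f^5).
≈ 2.856 × (0.1140 + 0.0130 + 0.0015 + 0.0002 + 0.0000) ≈ 2.856 × 0.1287 ≈ 0.368 μg/mL.

0.4 μg/mL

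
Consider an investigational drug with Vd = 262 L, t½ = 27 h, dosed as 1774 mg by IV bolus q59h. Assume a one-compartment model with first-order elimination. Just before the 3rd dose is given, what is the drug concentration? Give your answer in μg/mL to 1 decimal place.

1.8 μg/mL

f = (1/2)^(τ/t½) = (1/2)^(59/27) ≈ 0.2199.
C₀ = D/Vd = 1774/262 ≈ 6.771 μg/mL.
Before the 3rd dose, 2 doses have been given. Superposition: Cmin = C₀·(f + f²).
≈ 6.771 × (0.2199 + 0.0484) ≈ 6.771 × 0.2683 ≈ 1.817 μg/mL.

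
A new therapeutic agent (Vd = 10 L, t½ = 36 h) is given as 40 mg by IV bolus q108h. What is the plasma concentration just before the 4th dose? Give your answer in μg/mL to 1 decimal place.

f = (1/2)^(τ/t½) = (1/2)^(108/36) ≈ 0.1250.
C₀ = D/Vd = 40/10 ≈ 4.000 μg/mL.
Before the 4th dose, 3 doses have been given. Superposition: Cmin = C₀·(f + f² + … + f^3).
≈ 4.000 × (0.1250 + 0.0156 + 0.0020) ≈ 4.000 × 0.1426 ≈ 0.570 μg/mL.

0.6 μg/mL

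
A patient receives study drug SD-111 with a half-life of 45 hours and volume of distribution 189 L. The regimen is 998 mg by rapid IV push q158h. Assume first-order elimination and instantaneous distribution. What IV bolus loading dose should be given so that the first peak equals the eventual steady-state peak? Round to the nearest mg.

1094 mg

f = (1/2)^(158/45) ≈ 0.087710; accumulation ratio R = 1/(1−f) ≈ 1.09614.
Loading dose to hit Cmax,ss on first dose: D_load = D_maint·R ≈ 998 × 1.09614 ≈ 1093.95 mg.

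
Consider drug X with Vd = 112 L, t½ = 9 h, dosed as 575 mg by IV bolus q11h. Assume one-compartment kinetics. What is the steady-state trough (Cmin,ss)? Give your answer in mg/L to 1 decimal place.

τ/t½ = 11/9 ≈ 1.2222, so fraction remaining f = (1/2)^(11/9) ≈ 0.4286.
Accumulation ratio R = 1/(1 − f) ≈ 1/0.5714 ≈ 1.7501.
Each bolus raises the concentration by D/Vd = 575/112 ≈ 5.134 mg/L.
Steady-state peak Cmax,ss = C₀·R ≈ 5.134 × 1.7501 ≈ 8.985 mg/L.
Steady-state trough Cmin,ss = Cmax,ss·f ≈ 8.985 × 0.4286 ≈ 3.851 mg/L.

3.9 mg/L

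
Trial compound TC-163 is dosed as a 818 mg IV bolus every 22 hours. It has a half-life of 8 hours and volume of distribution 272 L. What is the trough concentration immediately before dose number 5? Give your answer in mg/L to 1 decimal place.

f = (1/2)^(τ/t½) = (1/2)^(22/8) ≈ 0.1487.
C₀ = D/Vd = 818/272 ≈ 3.007 mg/L.
Before the 5th dose, 4 doses have been given. Superposition: Cmin = C₀·(f + f² + … + f^4).
≈ 3.007 × (0.1487 + 0.0221 + 0.0033 + 0.0005) ≈ 3.007 × 0.1746 ≈ 0.525 mg/L.

0.5 mg/L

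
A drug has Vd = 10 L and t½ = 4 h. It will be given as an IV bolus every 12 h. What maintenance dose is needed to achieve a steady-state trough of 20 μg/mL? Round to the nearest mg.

τ/t½ = 12/4 ≈ 3, so f = (1/2)^(12/4) ≈ 0.125000.
Cmin,ss = (D/Vd)·f/(1−f), so D = Cmin,ss·Vd·(1−f)/f.
D = 20 × 10 × (1−f)/f ≈ 20 × 10 × 7.00000 ≈ 1400.00 mg.

1400 mg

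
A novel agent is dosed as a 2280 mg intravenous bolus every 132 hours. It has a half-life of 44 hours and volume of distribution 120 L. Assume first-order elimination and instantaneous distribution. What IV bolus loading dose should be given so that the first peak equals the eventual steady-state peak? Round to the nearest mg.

f = (1/2)^(132/44) ≈ 0.125000; accumulation ratio R = 1/(1−f) ≈ 1.14286.
Loading dose to hit Cmax,ss on first dose: D_load = D_maint·R ≈ 2280 × 1.14286 ≈ 2605.72 mg.

2606 mg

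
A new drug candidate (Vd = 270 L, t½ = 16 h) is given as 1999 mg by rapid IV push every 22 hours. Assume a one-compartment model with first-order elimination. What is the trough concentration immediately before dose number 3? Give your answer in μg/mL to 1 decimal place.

f = (1/2)^(τ/t½) = (1/2)^(22/16) ≈ 0.3856.
C₀ = D/Vd = 1999/270 ≈ 7.404 μg/mL.
Before the 3rd dose, 2 doses have been given. Superposition: Cmin = C₀·(f + f²).
≈ 7.404 × (0.3856 + 0.1487) ≈ 7.404 × 0.5343 ≈ 3.956 μg/mL.

4.0 μg/mL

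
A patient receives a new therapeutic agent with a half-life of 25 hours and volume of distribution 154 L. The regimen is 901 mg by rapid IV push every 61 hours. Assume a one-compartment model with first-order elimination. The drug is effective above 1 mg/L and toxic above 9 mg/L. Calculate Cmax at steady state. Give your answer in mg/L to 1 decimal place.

Over one 61-h interval, 61/25 ≈ 2.44 half-lives elapse, leaving f ≈ 0.1843 of each dose.
Accumulation ratio R = 1/(1 − f) ≈ 1/0.8157 ≈ 1.2259.
Each bolus raises the concentration by D/Vd = 901/154 ≈ 5.851 mg/L.
Steady-state peak Cmax,ss = C₀·R ≈ 5.851 × 1.2259 ≈ 7.173 mg/L.
Peak 7.2 mg/L vs MTC 9 mg/L: below toxic threshold.

7.2 mg/L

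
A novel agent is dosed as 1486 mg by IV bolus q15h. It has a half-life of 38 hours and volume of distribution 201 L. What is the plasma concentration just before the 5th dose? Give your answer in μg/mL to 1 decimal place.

15.6 μg/mL

f = (1/2)^(τ/t½) = (1/2)^(15/38) ≈ 0.7606.
C₀ = D/Vd = 1486/201 ≈ 7.393 μg/mL.
Before the 5th dose, 4 doses have been given. Superposition: Cmin = C₀·(f + f² + … + f^4).
≈ 7.393 × (0.7606 + 0.5785 + 0.4400 + 0.3347) ≈ 7.393 × 2.1138 ≈ 15.627 μg/mL.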